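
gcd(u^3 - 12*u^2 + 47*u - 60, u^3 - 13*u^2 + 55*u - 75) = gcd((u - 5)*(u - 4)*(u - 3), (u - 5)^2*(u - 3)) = u^2 - 8*u + 15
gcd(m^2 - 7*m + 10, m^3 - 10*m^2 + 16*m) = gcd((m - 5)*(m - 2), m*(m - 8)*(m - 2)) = m - 2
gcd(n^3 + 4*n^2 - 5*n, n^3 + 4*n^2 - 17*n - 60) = n + 5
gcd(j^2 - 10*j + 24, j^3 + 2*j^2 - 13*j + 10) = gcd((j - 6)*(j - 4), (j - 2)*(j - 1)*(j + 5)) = 1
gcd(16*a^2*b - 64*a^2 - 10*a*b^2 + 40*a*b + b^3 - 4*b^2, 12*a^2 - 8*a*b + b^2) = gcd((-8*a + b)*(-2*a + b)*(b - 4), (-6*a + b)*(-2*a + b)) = 2*a - b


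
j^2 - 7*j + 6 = (j - 6)*(j - 1)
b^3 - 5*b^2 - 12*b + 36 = (b - 6)*(b - 2)*(b + 3)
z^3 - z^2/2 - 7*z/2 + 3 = (z - 3/2)*(z - 1)*(z + 2)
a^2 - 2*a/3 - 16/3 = (a - 8/3)*(a + 2)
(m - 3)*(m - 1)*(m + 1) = m^3 - 3*m^2 - m + 3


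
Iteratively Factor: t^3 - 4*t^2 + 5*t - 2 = (t - 1)*(t^2 - 3*t + 2) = (t - 2)*(t - 1)*(t - 1)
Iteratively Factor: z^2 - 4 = (z + 2)*(z - 2)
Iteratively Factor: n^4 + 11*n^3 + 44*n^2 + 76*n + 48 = (n + 4)*(n^3 + 7*n^2 + 16*n + 12) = (n + 3)*(n + 4)*(n^2 + 4*n + 4) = (n + 2)*(n + 3)*(n + 4)*(n + 2)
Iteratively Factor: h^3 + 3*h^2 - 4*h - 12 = (h + 3)*(h^2 - 4) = (h - 2)*(h + 3)*(h + 2)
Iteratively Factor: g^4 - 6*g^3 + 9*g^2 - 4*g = (g - 1)*(g^3 - 5*g^2 + 4*g) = (g - 4)*(g - 1)*(g^2 - g) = g*(g - 4)*(g - 1)*(g - 1)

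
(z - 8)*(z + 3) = z^2 - 5*z - 24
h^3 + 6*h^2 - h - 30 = (h - 2)*(h + 3)*(h + 5)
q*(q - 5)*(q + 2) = q^3 - 3*q^2 - 10*q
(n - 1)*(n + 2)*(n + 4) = n^3 + 5*n^2 + 2*n - 8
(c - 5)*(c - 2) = c^2 - 7*c + 10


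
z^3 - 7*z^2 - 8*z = z*(z - 8)*(z + 1)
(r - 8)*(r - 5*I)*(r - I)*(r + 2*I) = r^4 - 8*r^3 - 4*I*r^3 + 7*r^2 + 32*I*r^2 - 56*r - 10*I*r + 80*I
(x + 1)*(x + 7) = x^2 + 8*x + 7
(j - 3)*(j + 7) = j^2 + 4*j - 21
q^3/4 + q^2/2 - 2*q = q*(q/4 + 1)*(q - 2)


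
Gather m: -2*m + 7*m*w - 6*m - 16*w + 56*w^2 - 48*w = m*(7*w - 8) + 56*w^2 - 64*w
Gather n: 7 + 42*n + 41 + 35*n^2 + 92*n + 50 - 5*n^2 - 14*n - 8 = 30*n^2 + 120*n + 90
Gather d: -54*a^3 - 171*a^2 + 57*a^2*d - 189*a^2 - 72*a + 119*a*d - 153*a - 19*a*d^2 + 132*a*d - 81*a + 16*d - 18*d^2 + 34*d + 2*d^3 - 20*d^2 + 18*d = -54*a^3 - 360*a^2 - 306*a + 2*d^3 + d^2*(-19*a - 38) + d*(57*a^2 + 251*a + 68)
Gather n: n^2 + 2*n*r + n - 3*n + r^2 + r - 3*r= n^2 + n*(2*r - 2) + r^2 - 2*r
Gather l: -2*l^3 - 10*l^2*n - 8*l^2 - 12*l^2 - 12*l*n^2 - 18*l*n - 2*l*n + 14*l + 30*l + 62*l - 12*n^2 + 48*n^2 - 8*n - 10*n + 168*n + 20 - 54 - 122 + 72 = -2*l^3 + l^2*(-10*n - 20) + l*(-12*n^2 - 20*n + 106) + 36*n^2 + 150*n - 84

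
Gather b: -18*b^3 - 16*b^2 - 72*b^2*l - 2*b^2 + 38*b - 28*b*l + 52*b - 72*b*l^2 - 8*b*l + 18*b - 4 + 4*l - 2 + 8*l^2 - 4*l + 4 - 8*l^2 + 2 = -18*b^3 + b^2*(-72*l - 18) + b*(-72*l^2 - 36*l + 108)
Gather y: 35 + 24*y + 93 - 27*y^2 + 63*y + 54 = -27*y^2 + 87*y + 182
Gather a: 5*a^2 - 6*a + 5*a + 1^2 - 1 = 5*a^2 - a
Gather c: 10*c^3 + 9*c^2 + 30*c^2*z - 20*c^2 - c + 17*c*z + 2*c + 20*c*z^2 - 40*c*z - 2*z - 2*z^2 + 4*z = 10*c^3 + c^2*(30*z - 11) + c*(20*z^2 - 23*z + 1) - 2*z^2 + 2*z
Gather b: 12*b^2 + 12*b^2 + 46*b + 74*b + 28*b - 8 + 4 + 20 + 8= 24*b^2 + 148*b + 24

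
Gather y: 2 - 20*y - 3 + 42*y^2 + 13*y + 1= 42*y^2 - 7*y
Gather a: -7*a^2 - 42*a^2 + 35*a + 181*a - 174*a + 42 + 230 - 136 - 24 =-49*a^2 + 42*a + 112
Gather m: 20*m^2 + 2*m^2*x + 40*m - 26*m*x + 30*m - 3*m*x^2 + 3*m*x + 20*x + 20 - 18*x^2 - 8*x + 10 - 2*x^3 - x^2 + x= m^2*(2*x + 20) + m*(-3*x^2 - 23*x + 70) - 2*x^3 - 19*x^2 + 13*x + 30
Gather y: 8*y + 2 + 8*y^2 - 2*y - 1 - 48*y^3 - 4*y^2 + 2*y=-48*y^3 + 4*y^2 + 8*y + 1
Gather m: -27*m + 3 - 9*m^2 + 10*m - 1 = -9*m^2 - 17*m + 2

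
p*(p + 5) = p^2 + 5*p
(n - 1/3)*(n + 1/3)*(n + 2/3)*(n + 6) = n^4 + 20*n^3/3 + 35*n^2/9 - 20*n/27 - 4/9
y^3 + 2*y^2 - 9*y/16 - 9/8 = (y - 3/4)*(y + 3/4)*(y + 2)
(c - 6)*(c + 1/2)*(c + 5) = c^3 - c^2/2 - 61*c/2 - 15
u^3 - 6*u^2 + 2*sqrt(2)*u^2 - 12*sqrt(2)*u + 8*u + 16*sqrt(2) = (u - 4)*(u - 2)*(u + 2*sqrt(2))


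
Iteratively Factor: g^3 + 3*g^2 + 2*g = (g)*(g^2 + 3*g + 2) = g*(g + 2)*(g + 1)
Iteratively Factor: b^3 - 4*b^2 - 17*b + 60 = (b + 4)*(b^2 - 8*b + 15) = (b - 3)*(b + 4)*(b - 5)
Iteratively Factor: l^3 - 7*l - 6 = (l + 2)*(l^2 - 2*l - 3) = (l - 3)*(l + 2)*(l + 1)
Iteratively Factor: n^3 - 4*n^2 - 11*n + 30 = (n - 5)*(n^2 + n - 6) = (n - 5)*(n + 3)*(n - 2)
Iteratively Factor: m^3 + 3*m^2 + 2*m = (m + 2)*(m^2 + m) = m*(m + 2)*(m + 1)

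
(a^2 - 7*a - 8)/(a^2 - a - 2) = (a - 8)/(a - 2)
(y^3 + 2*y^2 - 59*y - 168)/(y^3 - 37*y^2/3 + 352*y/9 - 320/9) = 9*(y^2 + 10*y + 21)/(9*y^2 - 39*y + 40)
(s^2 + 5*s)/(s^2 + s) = (s + 5)/(s + 1)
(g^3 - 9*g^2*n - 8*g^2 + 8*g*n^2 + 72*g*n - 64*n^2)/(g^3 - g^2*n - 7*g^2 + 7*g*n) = (g^2 - 8*g*n - 8*g + 64*n)/(g*(g - 7))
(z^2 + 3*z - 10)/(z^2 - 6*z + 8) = (z + 5)/(z - 4)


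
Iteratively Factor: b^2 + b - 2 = (b - 1)*(b + 2)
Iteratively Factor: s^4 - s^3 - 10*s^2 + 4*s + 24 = (s + 2)*(s^3 - 3*s^2 - 4*s + 12) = (s - 2)*(s + 2)*(s^2 - s - 6) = (s - 2)*(s + 2)^2*(s - 3)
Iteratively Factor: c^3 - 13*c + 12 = (c + 4)*(c^2 - 4*c + 3) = (c - 3)*(c + 4)*(c - 1)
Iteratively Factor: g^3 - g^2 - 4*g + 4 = (g - 1)*(g^2 - 4) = (g - 1)*(g + 2)*(g - 2)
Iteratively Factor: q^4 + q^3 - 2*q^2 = (q - 1)*(q^3 + 2*q^2) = q*(q - 1)*(q^2 + 2*q) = q*(q - 1)*(q + 2)*(q)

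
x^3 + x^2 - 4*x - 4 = (x - 2)*(x + 1)*(x + 2)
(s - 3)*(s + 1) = s^2 - 2*s - 3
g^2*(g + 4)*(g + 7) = g^4 + 11*g^3 + 28*g^2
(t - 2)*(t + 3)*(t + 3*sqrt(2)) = t^3 + t^2 + 3*sqrt(2)*t^2 - 6*t + 3*sqrt(2)*t - 18*sqrt(2)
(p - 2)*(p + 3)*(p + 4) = p^3 + 5*p^2 - 2*p - 24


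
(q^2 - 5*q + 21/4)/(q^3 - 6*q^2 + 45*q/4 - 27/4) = (2*q - 7)/(2*q^2 - 9*q + 9)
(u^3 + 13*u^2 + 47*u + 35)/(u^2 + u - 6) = (u^3 + 13*u^2 + 47*u + 35)/(u^2 + u - 6)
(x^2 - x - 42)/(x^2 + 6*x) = (x - 7)/x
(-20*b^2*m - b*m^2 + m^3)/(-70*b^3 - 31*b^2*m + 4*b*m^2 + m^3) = m*(4*b + m)/(14*b^2 + 9*b*m + m^2)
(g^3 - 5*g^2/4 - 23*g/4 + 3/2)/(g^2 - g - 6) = g - 1/4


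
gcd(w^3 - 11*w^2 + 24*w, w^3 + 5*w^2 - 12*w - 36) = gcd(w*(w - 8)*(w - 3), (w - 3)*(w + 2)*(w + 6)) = w - 3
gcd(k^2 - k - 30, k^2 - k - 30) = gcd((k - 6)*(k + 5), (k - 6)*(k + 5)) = k^2 - k - 30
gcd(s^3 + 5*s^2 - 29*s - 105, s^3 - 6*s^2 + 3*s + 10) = s - 5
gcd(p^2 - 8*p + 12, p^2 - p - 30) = p - 6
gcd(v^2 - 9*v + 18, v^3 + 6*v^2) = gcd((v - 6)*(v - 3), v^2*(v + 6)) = 1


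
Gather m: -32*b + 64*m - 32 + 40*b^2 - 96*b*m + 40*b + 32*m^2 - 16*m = 40*b^2 + 8*b + 32*m^2 + m*(48 - 96*b) - 32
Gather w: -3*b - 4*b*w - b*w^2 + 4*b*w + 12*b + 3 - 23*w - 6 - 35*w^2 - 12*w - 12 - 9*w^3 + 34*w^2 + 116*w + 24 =9*b - 9*w^3 + w^2*(-b - 1) + 81*w + 9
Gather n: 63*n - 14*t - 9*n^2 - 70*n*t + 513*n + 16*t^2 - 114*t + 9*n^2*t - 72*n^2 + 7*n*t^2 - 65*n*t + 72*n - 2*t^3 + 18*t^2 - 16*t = n^2*(9*t - 81) + n*(7*t^2 - 135*t + 648) - 2*t^3 + 34*t^2 - 144*t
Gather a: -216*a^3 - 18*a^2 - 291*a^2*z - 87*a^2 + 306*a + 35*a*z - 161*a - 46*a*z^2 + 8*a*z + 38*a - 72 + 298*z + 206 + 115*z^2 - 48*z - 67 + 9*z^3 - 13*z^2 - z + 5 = -216*a^3 + a^2*(-291*z - 105) + a*(-46*z^2 + 43*z + 183) + 9*z^3 + 102*z^2 + 249*z + 72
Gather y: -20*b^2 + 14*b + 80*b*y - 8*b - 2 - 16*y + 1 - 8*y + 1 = -20*b^2 + 6*b + y*(80*b - 24)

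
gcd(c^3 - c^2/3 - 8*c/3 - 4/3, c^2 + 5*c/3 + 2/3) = c^2 + 5*c/3 + 2/3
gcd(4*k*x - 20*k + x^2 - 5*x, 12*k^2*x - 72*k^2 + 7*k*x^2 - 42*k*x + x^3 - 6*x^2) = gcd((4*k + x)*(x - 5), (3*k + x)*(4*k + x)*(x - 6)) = 4*k + x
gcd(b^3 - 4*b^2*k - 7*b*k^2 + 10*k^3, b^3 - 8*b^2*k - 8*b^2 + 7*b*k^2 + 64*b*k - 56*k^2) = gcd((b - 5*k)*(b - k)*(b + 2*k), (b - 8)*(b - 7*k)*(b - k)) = b - k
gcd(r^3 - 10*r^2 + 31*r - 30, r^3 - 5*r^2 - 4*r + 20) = r^2 - 7*r + 10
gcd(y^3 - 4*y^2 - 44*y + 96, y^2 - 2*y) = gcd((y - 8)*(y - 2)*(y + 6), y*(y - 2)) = y - 2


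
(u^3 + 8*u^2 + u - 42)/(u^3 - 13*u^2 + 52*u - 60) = (u^2 + 10*u + 21)/(u^2 - 11*u + 30)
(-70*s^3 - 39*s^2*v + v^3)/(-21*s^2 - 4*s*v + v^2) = (10*s^2 + 7*s*v + v^2)/(3*s + v)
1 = 1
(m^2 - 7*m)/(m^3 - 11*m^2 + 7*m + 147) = m/(m^2 - 4*m - 21)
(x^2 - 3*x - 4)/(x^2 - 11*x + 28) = (x + 1)/(x - 7)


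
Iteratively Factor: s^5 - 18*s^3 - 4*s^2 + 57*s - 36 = (s + 3)*(s^4 - 3*s^3 - 9*s^2 + 23*s - 12) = (s + 3)^2*(s^3 - 6*s^2 + 9*s - 4) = (s - 1)*(s + 3)^2*(s^2 - 5*s + 4) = (s - 1)^2*(s + 3)^2*(s - 4)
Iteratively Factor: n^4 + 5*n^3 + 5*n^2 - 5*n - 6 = (n + 2)*(n^3 + 3*n^2 - n - 3) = (n - 1)*(n + 2)*(n^2 + 4*n + 3) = (n - 1)*(n + 1)*(n + 2)*(n + 3)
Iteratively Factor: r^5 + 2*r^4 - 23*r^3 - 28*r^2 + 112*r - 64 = (r + 4)*(r^4 - 2*r^3 - 15*r^2 + 32*r - 16) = (r - 1)*(r + 4)*(r^3 - r^2 - 16*r + 16) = (r - 1)*(r + 4)^2*(r^2 - 5*r + 4) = (r - 4)*(r - 1)*(r + 4)^2*(r - 1)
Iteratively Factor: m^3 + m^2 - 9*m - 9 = (m + 1)*(m^2 - 9) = (m + 1)*(m + 3)*(m - 3)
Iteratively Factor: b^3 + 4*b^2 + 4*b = (b)*(b^2 + 4*b + 4) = b*(b + 2)*(b + 2)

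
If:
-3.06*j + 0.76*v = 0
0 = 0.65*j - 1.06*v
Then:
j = 0.00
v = 0.00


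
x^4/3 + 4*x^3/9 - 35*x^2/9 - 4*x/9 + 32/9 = (x/3 + 1/3)*(x - 8/3)*(x - 1)*(x + 4)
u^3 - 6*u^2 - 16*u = u*(u - 8)*(u + 2)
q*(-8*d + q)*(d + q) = -8*d^2*q - 7*d*q^2 + q^3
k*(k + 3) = k^2 + 3*k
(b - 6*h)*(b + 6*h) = b^2 - 36*h^2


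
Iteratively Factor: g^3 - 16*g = (g - 4)*(g^2 + 4*g) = (g - 4)*(g + 4)*(g)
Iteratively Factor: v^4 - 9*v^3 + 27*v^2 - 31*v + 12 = (v - 3)*(v^3 - 6*v^2 + 9*v - 4) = (v - 4)*(v - 3)*(v^2 - 2*v + 1) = (v - 4)*(v - 3)*(v - 1)*(v - 1)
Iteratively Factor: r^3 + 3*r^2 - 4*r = (r - 1)*(r^2 + 4*r) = (r - 1)*(r + 4)*(r)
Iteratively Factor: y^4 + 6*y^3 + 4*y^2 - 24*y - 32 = (y + 2)*(y^3 + 4*y^2 - 4*y - 16) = (y - 2)*(y + 2)*(y^2 + 6*y + 8) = (y - 2)*(y + 2)*(y + 4)*(y + 2)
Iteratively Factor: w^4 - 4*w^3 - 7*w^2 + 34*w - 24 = (w - 4)*(w^3 - 7*w + 6) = (w - 4)*(w - 1)*(w^2 + w - 6) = (w - 4)*(w - 1)*(w + 3)*(w - 2)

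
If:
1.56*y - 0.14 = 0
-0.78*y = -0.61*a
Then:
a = 0.11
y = 0.09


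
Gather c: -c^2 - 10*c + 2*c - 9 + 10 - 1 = -c^2 - 8*c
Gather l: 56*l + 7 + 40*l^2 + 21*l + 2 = 40*l^2 + 77*l + 9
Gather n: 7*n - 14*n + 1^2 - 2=-7*n - 1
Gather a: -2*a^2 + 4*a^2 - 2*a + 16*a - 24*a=2*a^2 - 10*a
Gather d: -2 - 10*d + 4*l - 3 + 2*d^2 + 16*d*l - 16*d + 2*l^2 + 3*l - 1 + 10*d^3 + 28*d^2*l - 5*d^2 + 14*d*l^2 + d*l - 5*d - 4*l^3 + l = 10*d^3 + d^2*(28*l - 3) + d*(14*l^2 + 17*l - 31) - 4*l^3 + 2*l^2 + 8*l - 6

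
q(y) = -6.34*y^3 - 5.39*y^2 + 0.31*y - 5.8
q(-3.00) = 115.94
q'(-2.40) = -83.37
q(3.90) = -462.66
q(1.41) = -33.85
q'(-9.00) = -1443.29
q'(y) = -19.02*y^2 - 10.78*y + 0.31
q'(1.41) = -52.70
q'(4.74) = -478.12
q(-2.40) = 50.05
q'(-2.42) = -84.99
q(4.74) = -800.62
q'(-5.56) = -527.73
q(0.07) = -5.81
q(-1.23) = -2.54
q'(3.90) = -331.03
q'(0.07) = -0.54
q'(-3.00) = -138.53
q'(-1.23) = -15.21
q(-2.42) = 51.74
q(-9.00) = 4176.68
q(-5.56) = 915.57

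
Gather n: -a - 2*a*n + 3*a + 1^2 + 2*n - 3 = 2*a + n*(2 - 2*a) - 2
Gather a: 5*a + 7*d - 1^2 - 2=5*a + 7*d - 3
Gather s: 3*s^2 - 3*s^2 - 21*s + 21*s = 0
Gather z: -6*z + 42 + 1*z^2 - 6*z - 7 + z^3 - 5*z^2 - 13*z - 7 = z^3 - 4*z^2 - 25*z + 28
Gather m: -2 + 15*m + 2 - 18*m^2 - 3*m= -18*m^2 + 12*m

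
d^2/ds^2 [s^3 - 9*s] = 6*s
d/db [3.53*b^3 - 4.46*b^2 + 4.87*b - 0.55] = 10.59*b^2 - 8.92*b + 4.87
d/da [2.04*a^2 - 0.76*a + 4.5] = 4.08*a - 0.76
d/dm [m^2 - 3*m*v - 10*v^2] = 2*m - 3*v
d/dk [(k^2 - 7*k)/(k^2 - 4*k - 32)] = (3*k^2 - 64*k + 224)/(k^4 - 8*k^3 - 48*k^2 + 256*k + 1024)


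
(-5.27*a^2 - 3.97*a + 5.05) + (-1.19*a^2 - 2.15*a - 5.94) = -6.46*a^2 - 6.12*a - 0.890000000000001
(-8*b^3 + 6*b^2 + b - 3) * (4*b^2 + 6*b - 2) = -32*b^5 - 24*b^4 + 56*b^3 - 18*b^2 - 20*b + 6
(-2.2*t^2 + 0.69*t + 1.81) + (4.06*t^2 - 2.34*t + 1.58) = 1.86*t^2 - 1.65*t + 3.39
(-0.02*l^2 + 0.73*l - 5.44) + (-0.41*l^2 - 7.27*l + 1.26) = -0.43*l^2 - 6.54*l - 4.18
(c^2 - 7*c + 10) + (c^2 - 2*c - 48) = 2*c^2 - 9*c - 38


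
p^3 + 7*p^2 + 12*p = p*(p + 3)*(p + 4)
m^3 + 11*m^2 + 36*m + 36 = (m + 2)*(m + 3)*(m + 6)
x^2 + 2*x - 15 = (x - 3)*(x + 5)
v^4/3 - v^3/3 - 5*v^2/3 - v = v*(v/3 + 1/3)*(v - 3)*(v + 1)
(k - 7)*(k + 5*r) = k^2 + 5*k*r - 7*k - 35*r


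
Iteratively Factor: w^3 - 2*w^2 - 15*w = (w)*(w^2 - 2*w - 15) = w*(w - 5)*(w + 3)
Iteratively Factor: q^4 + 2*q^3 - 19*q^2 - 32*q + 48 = (q + 4)*(q^3 - 2*q^2 - 11*q + 12) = (q - 4)*(q + 4)*(q^2 + 2*q - 3) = (q - 4)*(q - 1)*(q + 4)*(q + 3)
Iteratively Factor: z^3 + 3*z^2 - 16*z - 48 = (z - 4)*(z^2 + 7*z + 12) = (z - 4)*(z + 3)*(z + 4)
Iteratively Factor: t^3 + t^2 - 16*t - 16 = (t - 4)*(t^2 + 5*t + 4) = (t - 4)*(t + 1)*(t + 4)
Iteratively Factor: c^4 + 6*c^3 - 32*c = (c + 4)*(c^3 + 2*c^2 - 8*c) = c*(c + 4)*(c^2 + 2*c - 8) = c*(c + 4)^2*(c - 2)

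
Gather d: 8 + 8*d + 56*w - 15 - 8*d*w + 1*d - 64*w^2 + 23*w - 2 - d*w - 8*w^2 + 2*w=d*(9 - 9*w) - 72*w^2 + 81*w - 9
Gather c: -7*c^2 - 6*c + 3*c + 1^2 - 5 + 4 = -7*c^2 - 3*c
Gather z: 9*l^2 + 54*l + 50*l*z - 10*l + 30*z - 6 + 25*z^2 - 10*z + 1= 9*l^2 + 44*l + 25*z^2 + z*(50*l + 20) - 5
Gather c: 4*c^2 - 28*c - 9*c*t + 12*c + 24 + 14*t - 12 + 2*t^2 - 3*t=4*c^2 + c*(-9*t - 16) + 2*t^2 + 11*t + 12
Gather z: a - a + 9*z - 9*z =0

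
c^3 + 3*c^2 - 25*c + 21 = (c - 3)*(c - 1)*(c + 7)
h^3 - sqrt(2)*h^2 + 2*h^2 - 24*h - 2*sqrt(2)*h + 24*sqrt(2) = (h - 4)*(h + 6)*(h - sqrt(2))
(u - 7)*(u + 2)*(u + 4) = u^3 - u^2 - 34*u - 56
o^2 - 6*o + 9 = (o - 3)^2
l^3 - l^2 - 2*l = l*(l - 2)*(l + 1)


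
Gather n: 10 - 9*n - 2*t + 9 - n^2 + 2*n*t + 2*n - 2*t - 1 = -n^2 + n*(2*t - 7) - 4*t + 18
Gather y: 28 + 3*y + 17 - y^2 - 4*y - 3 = -y^2 - y + 42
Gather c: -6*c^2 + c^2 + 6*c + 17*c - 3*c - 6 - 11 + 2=-5*c^2 + 20*c - 15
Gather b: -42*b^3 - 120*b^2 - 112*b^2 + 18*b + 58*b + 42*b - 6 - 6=-42*b^3 - 232*b^2 + 118*b - 12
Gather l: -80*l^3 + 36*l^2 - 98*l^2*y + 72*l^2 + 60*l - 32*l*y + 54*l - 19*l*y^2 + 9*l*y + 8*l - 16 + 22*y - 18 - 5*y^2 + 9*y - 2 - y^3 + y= -80*l^3 + l^2*(108 - 98*y) + l*(-19*y^2 - 23*y + 122) - y^3 - 5*y^2 + 32*y - 36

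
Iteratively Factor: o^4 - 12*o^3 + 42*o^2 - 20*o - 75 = (o - 3)*(o^3 - 9*o^2 + 15*o + 25) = (o - 3)*(o + 1)*(o^2 - 10*o + 25) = (o - 5)*(o - 3)*(o + 1)*(o - 5)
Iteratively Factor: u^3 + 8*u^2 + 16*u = (u + 4)*(u^2 + 4*u) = u*(u + 4)*(u + 4)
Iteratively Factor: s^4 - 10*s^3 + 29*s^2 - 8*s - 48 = (s - 3)*(s^3 - 7*s^2 + 8*s + 16) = (s - 4)*(s - 3)*(s^2 - 3*s - 4) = (s - 4)^2*(s - 3)*(s + 1)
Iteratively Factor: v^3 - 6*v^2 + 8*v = (v)*(v^2 - 6*v + 8) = v*(v - 2)*(v - 4)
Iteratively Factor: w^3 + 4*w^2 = (w)*(w^2 + 4*w) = w*(w + 4)*(w)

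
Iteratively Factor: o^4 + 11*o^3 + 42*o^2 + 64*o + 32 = (o + 1)*(o^3 + 10*o^2 + 32*o + 32) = (o + 1)*(o + 2)*(o^2 + 8*o + 16) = (o + 1)*(o + 2)*(o + 4)*(o + 4)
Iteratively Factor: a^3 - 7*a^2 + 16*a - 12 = (a - 3)*(a^2 - 4*a + 4) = (a - 3)*(a - 2)*(a - 2)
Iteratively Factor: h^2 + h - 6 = (h + 3)*(h - 2)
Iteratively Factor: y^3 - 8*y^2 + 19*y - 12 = (y - 3)*(y^2 - 5*y + 4) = (y - 4)*(y - 3)*(y - 1)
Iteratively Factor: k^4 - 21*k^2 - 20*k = (k)*(k^3 - 21*k - 20) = k*(k - 5)*(k^2 + 5*k + 4) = k*(k - 5)*(k + 1)*(k + 4)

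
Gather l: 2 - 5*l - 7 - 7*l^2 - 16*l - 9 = -7*l^2 - 21*l - 14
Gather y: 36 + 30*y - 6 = 30*y + 30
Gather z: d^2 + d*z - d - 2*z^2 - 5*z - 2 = d^2 - d - 2*z^2 + z*(d - 5) - 2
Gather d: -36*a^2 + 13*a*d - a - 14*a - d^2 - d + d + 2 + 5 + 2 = -36*a^2 + 13*a*d - 15*a - d^2 + 9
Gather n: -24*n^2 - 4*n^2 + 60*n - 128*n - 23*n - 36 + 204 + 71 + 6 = -28*n^2 - 91*n + 245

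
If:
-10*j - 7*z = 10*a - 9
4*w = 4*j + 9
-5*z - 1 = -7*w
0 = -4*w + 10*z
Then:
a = 1447/500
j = -41/20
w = 1/5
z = 2/25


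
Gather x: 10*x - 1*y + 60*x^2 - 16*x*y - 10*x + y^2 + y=60*x^2 - 16*x*y + y^2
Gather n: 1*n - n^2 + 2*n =-n^2 + 3*n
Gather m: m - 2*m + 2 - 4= -m - 2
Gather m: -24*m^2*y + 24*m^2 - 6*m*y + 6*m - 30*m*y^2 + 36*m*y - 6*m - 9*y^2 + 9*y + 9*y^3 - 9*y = m^2*(24 - 24*y) + m*(-30*y^2 + 30*y) + 9*y^3 - 9*y^2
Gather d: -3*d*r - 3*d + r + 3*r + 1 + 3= d*(-3*r - 3) + 4*r + 4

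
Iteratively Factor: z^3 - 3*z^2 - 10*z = (z)*(z^2 - 3*z - 10) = z*(z - 5)*(z + 2)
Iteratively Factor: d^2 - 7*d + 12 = (d - 4)*(d - 3)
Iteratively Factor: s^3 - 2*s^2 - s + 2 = (s - 2)*(s^2 - 1) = (s - 2)*(s + 1)*(s - 1)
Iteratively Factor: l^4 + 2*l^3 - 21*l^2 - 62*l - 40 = (l + 4)*(l^3 - 2*l^2 - 13*l - 10) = (l - 5)*(l + 4)*(l^2 + 3*l + 2) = (l - 5)*(l + 2)*(l + 4)*(l + 1)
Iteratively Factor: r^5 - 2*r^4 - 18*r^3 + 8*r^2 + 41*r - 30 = (r - 1)*(r^4 - r^3 - 19*r^2 - 11*r + 30) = (r - 1)^2*(r^3 - 19*r - 30) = (r - 1)^2*(r + 2)*(r^2 - 2*r - 15) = (r - 5)*(r - 1)^2*(r + 2)*(r + 3)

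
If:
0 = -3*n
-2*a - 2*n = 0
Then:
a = 0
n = 0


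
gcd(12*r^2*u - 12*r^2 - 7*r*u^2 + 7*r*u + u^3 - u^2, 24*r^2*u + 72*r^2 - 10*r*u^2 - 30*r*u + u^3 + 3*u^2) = 4*r - u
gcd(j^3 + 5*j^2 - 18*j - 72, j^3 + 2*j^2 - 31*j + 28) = j - 4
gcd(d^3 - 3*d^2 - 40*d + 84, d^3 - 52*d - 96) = d + 6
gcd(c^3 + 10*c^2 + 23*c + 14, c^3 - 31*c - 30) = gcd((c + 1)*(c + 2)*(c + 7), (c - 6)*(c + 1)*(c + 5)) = c + 1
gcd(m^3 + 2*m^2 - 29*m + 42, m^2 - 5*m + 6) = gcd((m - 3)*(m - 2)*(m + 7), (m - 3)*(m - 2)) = m^2 - 5*m + 6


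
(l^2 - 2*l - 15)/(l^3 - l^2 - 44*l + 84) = (l^2 - 2*l - 15)/(l^3 - l^2 - 44*l + 84)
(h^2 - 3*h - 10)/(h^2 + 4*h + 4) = (h - 5)/(h + 2)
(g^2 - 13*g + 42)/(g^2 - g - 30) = (g - 7)/(g + 5)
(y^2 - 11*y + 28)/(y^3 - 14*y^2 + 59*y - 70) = (y - 4)/(y^2 - 7*y + 10)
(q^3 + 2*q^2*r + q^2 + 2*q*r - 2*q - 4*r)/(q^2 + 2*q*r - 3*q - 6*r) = (q^2 + q - 2)/(q - 3)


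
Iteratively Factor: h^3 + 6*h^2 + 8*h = (h + 2)*(h^2 + 4*h) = h*(h + 2)*(h + 4)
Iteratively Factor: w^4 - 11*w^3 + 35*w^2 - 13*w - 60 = (w - 3)*(w^3 - 8*w^2 + 11*w + 20) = (w - 3)*(w + 1)*(w^2 - 9*w + 20) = (w - 5)*(w - 3)*(w + 1)*(w - 4)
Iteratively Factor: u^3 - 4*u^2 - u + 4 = (u - 1)*(u^2 - 3*u - 4) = (u - 4)*(u - 1)*(u + 1)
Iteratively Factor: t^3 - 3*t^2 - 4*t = (t + 1)*(t^2 - 4*t) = (t - 4)*(t + 1)*(t)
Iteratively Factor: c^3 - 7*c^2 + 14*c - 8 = (c - 1)*(c^2 - 6*c + 8) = (c - 4)*(c - 1)*(c - 2)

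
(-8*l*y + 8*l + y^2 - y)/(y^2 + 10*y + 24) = (-8*l*y + 8*l + y^2 - y)/(y^2 + 10*y + 24)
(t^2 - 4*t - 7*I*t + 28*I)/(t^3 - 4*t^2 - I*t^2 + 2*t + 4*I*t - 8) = (t - 7*I)/(t^2 - I*t + 2)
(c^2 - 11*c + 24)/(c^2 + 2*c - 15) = (c - 8)/(c + 5)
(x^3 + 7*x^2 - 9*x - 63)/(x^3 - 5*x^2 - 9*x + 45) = (x + 7)/(x - 5)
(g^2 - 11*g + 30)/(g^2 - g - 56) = (-g^2 + 11*g - 30)/(-g^2 + g + 56)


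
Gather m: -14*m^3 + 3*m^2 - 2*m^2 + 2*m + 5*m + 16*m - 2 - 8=-14*m^3 + m^2 + 23*m - 10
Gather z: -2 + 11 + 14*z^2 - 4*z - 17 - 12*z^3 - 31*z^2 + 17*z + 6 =-12*z^3 - 17*z^2 + 13*z - 2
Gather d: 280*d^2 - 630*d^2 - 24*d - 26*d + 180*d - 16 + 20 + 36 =-350*d^2 + 130*d + 40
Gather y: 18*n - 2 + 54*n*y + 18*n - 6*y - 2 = 36*n + y*(54*n - 6) - 4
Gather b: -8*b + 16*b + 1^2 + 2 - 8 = 8*b - 5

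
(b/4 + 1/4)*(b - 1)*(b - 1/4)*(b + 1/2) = b^4/4 + b^3/16 - 9*b^2/32 - b/16 + 1/32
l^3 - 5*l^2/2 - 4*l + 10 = (l - 5/2)*(l - 2)*(l + 2)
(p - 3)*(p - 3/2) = p^2 - 9*p/2 + 9/2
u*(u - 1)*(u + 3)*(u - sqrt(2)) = u^4 - sqrt(2)*u^3 + 2*u^3 - 3*u^2 - 2*sqrt(2)*u^2 + 3*sqrt(2)*u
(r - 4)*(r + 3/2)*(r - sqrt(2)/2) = r^3 - 5*r^2/2 - sqrt(2)*r^2/2 - 6*r + 5*sqrt(2)*r/4 + 3*sqrt(2)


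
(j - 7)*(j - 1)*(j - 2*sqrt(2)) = j^3 - 8*j^2 - 2*sqrt(2)*j^2 + 7*j + 16*sqrt(2)*j - 14*sqrt(2)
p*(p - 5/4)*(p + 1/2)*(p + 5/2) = p^4 + 7*p^3/4 - 5*p^2/2 - 25*p/16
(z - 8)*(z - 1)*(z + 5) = z^3 - 4*z^2 - 37*z + 40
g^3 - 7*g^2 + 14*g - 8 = (g - 4)*(g - 2)*(g - 1)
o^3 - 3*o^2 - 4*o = o*(o - 4)*(o + 1)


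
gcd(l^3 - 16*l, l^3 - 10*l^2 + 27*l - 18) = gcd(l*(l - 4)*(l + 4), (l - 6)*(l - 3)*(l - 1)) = 1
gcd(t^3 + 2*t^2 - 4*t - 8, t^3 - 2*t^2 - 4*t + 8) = t^2 - 4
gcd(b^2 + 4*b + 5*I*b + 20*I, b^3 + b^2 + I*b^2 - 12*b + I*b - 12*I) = b + 4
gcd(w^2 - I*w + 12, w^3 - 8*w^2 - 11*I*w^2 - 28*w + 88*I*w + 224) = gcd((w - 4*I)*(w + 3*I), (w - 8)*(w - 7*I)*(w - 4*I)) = w - 4*I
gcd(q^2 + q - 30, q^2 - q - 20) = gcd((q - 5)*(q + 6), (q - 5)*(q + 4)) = q - 5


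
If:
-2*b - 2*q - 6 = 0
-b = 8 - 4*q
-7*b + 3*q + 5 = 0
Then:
No Solution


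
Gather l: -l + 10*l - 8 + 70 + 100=9*l + 162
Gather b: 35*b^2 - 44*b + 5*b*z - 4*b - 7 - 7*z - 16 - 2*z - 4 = 35*b^2 + b*(5*z - 48) - 9*z - 27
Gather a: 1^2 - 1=0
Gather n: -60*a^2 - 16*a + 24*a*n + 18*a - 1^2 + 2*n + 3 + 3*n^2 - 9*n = -60*a^2 + 2*a + 3*n^2 + n*(24*a - 7) + 2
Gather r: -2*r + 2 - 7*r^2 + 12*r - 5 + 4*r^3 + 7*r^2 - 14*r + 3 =4*r^3 - 4*r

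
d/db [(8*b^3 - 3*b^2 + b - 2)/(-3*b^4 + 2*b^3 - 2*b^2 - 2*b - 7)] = (24*b^6 - 18*b^5 - b^4 - 60*b^3 - 148*b^2 + 34*b - 11)/(9*b^8 - 12*b^7 + 16*b^6 + 4*b^5 + 38*b^4 - 20*b^3 + 32*b^2 + 28*b + 49)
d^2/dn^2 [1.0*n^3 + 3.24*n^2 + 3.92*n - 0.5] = 6.0*n + 6.48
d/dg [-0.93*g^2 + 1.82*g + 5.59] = 1.82 - 1.86*g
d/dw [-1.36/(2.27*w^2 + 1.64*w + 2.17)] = (6.1744*w + 2.2304)/(2.27*w^2 + 1.64*w + 2.17)^2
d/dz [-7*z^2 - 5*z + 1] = -14*z - 5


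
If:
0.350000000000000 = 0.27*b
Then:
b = 1.30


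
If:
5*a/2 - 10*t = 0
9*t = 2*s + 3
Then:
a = 4*t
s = 9*t/2 - 3/2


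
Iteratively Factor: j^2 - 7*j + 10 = (j - 5)*(j - 2)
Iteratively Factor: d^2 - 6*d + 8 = (d - 4)*(d - 2)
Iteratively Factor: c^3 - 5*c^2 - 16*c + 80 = (c + 4)*(c^2 - 9*c + 20) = (c - 4)*(c + 4)*(c - 5)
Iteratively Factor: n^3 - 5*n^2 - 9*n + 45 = (n - 5)*(n^2 - 9) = (n - 5)*(n + 3)*(n - 3)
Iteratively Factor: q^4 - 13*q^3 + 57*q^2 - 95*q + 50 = (q - 5)*(q^3 - 8*q^2 + 17*q - 10) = (q - 5)*(q - 1)*(q^2 - 7*q + 10) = (q - 5)*(q - 2)*(q - 1)*(q - 5)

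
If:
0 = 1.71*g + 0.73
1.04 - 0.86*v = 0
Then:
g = -0.43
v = 1.21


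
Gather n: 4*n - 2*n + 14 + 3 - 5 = 2*n + 12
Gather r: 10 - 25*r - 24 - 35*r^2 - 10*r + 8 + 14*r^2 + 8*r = -21*r^2 - 27*r - 6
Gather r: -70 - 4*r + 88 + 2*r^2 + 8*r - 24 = 2*r^2 + 4*r - 6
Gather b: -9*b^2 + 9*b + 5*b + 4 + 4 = -9*b^2 + 14*b + 8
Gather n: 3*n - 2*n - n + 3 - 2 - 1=0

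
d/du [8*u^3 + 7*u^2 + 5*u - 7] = 24*u^2 + 14*u + 5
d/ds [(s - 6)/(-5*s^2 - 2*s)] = (5*s^2 - 60*s - 12)/(s^2*(25*s^2 + 20*s + 4))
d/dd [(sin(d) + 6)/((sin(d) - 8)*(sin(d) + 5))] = (-12*sin(d) + cos(d)^2 - 23)*cos(d)/((sin(d) - 8)^2*(sin(d) + 5)^2)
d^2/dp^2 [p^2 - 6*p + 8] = 2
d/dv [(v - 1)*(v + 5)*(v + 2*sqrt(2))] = 3*v^2 + 4*sqrt(2)*v + 8*v - 5 + 8*sqrt(2)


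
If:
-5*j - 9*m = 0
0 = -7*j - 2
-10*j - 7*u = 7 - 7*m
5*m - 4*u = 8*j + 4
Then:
No Solution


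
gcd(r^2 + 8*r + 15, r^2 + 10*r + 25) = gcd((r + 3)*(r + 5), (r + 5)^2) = r + 5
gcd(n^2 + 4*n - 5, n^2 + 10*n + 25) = n + 5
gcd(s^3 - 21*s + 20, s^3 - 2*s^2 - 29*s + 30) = s^2 + 4*s - 5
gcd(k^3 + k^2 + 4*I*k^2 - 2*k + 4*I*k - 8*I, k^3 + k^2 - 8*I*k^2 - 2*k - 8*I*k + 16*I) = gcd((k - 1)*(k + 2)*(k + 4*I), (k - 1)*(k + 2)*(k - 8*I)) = k^2 + k - 2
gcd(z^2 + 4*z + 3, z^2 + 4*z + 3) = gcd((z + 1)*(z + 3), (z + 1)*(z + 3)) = z^2 + 4*z + 3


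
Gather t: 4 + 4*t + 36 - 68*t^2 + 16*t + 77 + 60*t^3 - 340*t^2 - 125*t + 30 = 60*t^3 - 408*t^2 - 105*t + 147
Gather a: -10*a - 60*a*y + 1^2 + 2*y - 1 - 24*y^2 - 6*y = a*(-60*y - 10) - 24*y^2 - 4*y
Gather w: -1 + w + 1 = w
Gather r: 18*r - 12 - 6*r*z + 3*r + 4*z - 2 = r*(21 - 6*z) + 4*z - 14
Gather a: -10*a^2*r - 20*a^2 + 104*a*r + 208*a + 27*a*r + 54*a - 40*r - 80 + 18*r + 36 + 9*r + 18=a^2*(-10*r - 20) + a*(131*r + 262) - 13*r - 26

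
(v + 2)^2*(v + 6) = v^3 + 10*v^2 + 28*v + 24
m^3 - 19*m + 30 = (m - 3)*(m - 2)*(m + 5)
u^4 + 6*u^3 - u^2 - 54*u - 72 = (u - 3)*(u + 2)*(u + 3)*(u + 4)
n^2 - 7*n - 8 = (n - 8)*(n + 1)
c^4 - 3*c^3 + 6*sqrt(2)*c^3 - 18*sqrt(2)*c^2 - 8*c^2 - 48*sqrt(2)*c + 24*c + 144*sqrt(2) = (c - 3)*(c - 2*sqrt(2))*(c + 2*sqrt(2))*(c + 6*sqrt(2))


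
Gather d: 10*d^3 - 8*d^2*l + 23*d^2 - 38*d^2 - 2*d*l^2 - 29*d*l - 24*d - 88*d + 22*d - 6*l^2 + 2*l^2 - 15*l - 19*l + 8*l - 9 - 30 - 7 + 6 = 10*d^3 + d^2*(-8*l - 15) + d*(-2*l^2 - 29*l - 90) - 4*l^2 - 26*l - 40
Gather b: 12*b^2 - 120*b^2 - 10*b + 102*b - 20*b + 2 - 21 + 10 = -108*b^2 + 72*b - 9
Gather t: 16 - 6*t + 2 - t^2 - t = -t^2 - 7*t + 18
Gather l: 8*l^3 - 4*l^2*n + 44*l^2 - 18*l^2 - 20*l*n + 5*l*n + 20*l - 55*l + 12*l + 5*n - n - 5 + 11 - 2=8*l^3 + l^2*(26 - 4*n) + l*(-15*n - 23) + 4*n + 4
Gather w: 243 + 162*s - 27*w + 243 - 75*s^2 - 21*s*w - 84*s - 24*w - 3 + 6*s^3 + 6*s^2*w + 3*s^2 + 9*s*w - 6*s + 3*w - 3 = 6*s^3 - 72*s^2 + 72*s + w*(6*s^2 - 12*s - 48) + 480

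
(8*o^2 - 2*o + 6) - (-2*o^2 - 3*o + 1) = 10*o^2 + o + 5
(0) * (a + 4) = 0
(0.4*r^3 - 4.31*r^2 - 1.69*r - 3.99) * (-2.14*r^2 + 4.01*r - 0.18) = -0.856*r^5 + 10.8274*r^4 - 13.7385*r^3 + 2.5375*r^2 - 15.6957*r + 0.7182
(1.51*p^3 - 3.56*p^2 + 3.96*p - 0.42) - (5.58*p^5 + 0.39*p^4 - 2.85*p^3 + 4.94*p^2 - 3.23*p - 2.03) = -5.58*p^5 - 0.39*p^4 + 4.36*p^3 - 8.5*p^2 + 7.19*p + 1.61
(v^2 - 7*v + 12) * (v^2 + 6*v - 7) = v^4 - v^3 - 37*v^2 + 121*v - 84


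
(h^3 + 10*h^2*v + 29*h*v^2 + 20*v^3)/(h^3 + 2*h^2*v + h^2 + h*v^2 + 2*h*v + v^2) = (h^2 + 9*h*v + 20*v^2)/(h^2 + h*v + h + v)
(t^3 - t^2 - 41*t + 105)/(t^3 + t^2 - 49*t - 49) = (t^2 - 8*t + 15)/(t^2 - 6*t - 7)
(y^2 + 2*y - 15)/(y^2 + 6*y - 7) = (y^2 + 2*y - 15)/(y^2 + 6*y - 7)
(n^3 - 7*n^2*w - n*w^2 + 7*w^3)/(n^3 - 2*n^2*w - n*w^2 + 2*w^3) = (-n + 7*w)/(-n + 2*w)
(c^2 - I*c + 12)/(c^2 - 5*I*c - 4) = (c + 3*I)/(c - I)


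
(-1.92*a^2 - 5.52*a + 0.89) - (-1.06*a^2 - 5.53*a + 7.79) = -0.86*a^2 + 0.0100000000000007*a - 6.9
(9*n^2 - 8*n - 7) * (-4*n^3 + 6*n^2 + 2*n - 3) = -36*n^5 + 86*n^4 - 2*n^3 - 85*n^2 + 10*n + 21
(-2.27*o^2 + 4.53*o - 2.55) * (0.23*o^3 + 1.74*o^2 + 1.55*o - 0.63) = -0.5221*o^5 - 2.9079*o^4 + 3.7772*o^3 + 4.0146*o^2 - 6.8064*o + 1.6065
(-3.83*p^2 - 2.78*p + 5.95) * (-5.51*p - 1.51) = 21.1033*p^3 + 21.1011*p^2 - 28.5867*p - 8.9845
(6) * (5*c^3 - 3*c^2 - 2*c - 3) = 30*c^3 - 18*c^2 - 12*c - 18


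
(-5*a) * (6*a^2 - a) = -30*a^3 + 5*a^2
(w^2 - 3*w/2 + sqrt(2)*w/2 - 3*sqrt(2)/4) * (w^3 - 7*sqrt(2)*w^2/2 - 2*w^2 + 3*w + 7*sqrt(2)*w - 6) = w^5 - 3*sqrt(2)*w^4 - 7*w^4/2 + 5*w^3/2 + 21*sqrt(2)*w^3/2 - 15*sqrt(2)*w^2/2 + 7*w^2/4 - 21*sqrt(2)*w/4 - 3*w/2 + 9*sqrt(2)/2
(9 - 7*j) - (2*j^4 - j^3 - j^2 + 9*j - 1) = -2*j^4 + j^3 + j^2 - 16*j + 10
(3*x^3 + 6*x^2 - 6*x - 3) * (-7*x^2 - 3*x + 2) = -21*x^5 - 51*x^4 + 30*x^3 + 51*x^2 - 3*x - 6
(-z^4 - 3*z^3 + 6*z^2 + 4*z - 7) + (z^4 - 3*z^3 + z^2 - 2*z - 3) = -6*z^3 + 7*z^2 + 2*z - 10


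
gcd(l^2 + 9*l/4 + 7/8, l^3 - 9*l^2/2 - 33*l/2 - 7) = l + 1/2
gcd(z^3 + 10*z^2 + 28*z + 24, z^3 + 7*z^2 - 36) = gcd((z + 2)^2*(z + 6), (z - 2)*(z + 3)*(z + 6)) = z + 6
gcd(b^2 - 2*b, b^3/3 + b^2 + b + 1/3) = 1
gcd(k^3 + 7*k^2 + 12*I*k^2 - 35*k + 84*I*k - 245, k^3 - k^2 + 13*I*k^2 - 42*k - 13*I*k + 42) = k + 7*I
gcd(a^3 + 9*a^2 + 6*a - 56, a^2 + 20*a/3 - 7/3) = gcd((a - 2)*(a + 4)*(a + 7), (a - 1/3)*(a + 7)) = a + 7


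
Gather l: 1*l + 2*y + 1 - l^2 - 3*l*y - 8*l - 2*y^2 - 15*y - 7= -l^2 + l*(-3*y - 7) - 2*y^2 - 13*y - 6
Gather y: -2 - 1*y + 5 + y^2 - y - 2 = y^2 - 2*y + 1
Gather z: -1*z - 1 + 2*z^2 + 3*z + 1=2*z^2 + 2*z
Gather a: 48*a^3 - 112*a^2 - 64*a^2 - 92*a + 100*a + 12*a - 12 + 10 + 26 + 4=48*a^3 - 176*a^2 + 20*a + 28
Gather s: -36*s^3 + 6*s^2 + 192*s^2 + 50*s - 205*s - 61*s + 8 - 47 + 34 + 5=-36*s^3 + 198*s^2 - 216*s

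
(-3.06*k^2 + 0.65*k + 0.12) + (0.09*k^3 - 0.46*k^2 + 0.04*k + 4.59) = 0.09*k^3 - 3.52*k^2 + 0.69*k + 4.71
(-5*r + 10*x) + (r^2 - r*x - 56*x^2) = r^2 - r*x - 5*r - 56*x^2 + 10*x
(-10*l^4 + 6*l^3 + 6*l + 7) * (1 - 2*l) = 20*l^5 - 22*l^4 + 6*l^3 - 12*l^2 - 8*l + 7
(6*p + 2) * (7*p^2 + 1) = 42*p^3 + 14*p^2 + 6*p + 2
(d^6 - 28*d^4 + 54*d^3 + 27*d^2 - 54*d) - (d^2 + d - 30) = d^6 - 28*d^4 + 54*d^3 + 26*d^2 - 55*d + 30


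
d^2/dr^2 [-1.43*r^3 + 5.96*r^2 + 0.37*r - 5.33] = 11.92 - 8.58*r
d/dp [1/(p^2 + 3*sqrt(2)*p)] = (-2*p - 3*sqrt(2))/(p^2*(p + 3*sqrt(2))^2)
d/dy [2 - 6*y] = -6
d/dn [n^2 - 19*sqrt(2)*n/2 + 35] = 2*n - 19*sqrt(2)/2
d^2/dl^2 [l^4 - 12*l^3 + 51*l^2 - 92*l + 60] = 12*l^2 - 72*l + 102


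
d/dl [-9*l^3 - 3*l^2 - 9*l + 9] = -27*l^2 - 6*l - 9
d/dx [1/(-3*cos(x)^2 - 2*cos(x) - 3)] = -2*(3*cos(x) + 1)*sin(x)/(3*cos(x)^2 + 2*cos(x) + 3)^2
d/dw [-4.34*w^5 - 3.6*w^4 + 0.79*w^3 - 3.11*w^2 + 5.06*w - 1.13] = -21.7*w^4 - 14.4*w^3 + 2.37*w^2 - 6.22*w + 5.06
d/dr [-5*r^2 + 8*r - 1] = 8 - 10*r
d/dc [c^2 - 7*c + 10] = 2*c - 7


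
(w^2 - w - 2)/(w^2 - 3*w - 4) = (w - 2)/(w - 4)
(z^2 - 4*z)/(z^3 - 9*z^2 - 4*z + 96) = z/(z^2 - 5*z - 24)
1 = 1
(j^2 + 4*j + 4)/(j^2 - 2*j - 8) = (j + 2)/(j - 4)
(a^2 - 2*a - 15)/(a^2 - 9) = (a - 5)/(a - 3)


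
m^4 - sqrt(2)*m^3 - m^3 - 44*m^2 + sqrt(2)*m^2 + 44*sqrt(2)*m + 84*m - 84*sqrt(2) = (m - 6)*(m - 2)*(m + 7)*(m - sqrt(2))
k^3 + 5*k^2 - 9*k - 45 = (k - 3)*(k + 3)*(k + 5)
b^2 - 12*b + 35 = (b - 7)*(b - 5)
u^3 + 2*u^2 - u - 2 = (u - 1)*(u + 1)*(u + 2)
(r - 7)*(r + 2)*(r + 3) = r^3 - 2*r^2 - 29*r - 42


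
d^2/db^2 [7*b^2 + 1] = 14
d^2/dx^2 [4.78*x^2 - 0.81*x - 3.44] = 9.56000000000000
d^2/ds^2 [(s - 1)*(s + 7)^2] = 6*s + 26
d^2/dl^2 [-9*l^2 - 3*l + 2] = -18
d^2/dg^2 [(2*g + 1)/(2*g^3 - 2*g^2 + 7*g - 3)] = 2*(24*g^5 - 52*g^3 + 126*g^2 - 60*g + 85)/(8*g^9 - 24*g^8 + 108*g^7 - 212*g^6 + 450*g^5 - 582*g^4 + 649*g^3 - 495*g^2 + 189*g - 27)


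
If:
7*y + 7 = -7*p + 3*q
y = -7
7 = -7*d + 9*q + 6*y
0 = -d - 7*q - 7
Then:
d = -7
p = 6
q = 0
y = -7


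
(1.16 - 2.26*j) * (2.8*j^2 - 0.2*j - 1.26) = -6.328*j^3 + 3.7*j^2 + 2.6156*j - 1.4616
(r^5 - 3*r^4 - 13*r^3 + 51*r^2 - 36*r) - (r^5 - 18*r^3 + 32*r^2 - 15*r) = -3*r^4 + 5*r^3 + 19*r^2 - 21*r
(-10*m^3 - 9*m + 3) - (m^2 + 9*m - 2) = -10*m^3 - m^2 - 18*m + 5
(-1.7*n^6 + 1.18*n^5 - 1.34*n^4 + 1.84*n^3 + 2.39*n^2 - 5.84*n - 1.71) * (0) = 0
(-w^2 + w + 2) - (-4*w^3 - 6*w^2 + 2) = 4*w^3 + 5*w^2 + w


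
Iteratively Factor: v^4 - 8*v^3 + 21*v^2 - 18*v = (v)*(v^3 - 8*v^2 + 21*v - 18) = v*(v - 3)*(v^2 - 5*v + 6) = v*(v - 3)^2*(v - 2)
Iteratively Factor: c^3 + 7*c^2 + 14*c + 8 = (c + 4)*(c^2 + 3*c + 2) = (c + 1)*(c + 4)*(c + 2)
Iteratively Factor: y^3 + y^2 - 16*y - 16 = (y + 1)*(y^2 - 16) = (y + 1)*(y + 4)*(y - 4)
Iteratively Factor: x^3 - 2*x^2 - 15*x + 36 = (x - 3)*(x^2 + x - 12) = (x - 3)*(x + 4)*(x - 3)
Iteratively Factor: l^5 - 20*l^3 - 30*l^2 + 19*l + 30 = (l - 5)*(l^4 + 5*l^3 + 5*l^2 - 5*l - 6) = (l - 5)*(l + 2)*(l^3 + 3*l^2 - l - 3) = (l - 5)*(l + 1)*(l + 2)*(l^2 + 2*l - 3) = (l - 5)*(l + 1)*(l + 2)*(l + 3)*(l - 1)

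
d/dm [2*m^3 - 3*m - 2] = 6*m^2 - 3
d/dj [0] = 0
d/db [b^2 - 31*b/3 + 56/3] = 2*b - 31/3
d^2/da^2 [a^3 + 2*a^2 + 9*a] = 6*a + 4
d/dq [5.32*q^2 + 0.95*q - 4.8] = 10.64*q + 0.95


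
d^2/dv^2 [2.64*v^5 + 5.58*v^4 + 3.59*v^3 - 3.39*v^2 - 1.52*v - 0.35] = 52.8*v^3 + 66.96*v^2 + 21.54*v - 6.78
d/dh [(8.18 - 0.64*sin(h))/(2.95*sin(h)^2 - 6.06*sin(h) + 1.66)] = (1.888*sin(h)^2 - 48.262*sin(h) + 48.5084)*cos(h)/(8.7025*sin(h)^4 - 35.754*sin(h)^3 + 46.5176*sin(h)^2 - 20.1192*sin(h) + 2.7556)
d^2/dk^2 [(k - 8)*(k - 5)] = 2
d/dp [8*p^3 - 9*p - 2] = 24*p^2 - 9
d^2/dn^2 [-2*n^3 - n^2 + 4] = -12*n - 2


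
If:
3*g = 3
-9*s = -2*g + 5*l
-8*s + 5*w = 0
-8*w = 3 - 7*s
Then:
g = 1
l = 193/145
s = -15/29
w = -24/29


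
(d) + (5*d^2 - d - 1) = 5*d^2 - 1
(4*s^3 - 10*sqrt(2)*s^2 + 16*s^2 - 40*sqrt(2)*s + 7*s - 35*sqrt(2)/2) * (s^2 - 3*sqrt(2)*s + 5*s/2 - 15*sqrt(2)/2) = 4*s^5 - 22*sqrt(2)*s^4 + 26*s^4 - 143*sqrt(2)*s^3 + 107*s^3 - 517*sqrt(2)*s^2/2 + 815*s^2/2 - 385*sqrt(2)*s/4 + 705*s + 525/2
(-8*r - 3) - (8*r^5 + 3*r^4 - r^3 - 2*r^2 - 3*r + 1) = -8*r^5 - 3*r^4 + r^3 + 2*r^2 - 5*r - 4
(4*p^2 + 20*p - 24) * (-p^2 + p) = -4*p^4 - 16*p^3 + 44*p^2 - 24*p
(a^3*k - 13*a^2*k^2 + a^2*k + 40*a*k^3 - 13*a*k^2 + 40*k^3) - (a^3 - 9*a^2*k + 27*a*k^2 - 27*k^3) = a^3*k - a^3 - 13*a^2*k^2 + 10*a^2*k + 40*a*k^3 - 40*a*k^2 + 67*k^3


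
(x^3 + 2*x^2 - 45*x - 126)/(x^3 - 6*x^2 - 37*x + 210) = (x + 3)/(x - 5)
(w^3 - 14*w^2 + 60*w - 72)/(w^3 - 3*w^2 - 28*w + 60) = (w - 6)/(w + 5)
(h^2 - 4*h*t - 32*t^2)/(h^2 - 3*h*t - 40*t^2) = (h + 4*t)/(h + 5*t)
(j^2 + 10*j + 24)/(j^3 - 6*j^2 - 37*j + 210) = (j + 4)/(j^2 - 12*j + 35)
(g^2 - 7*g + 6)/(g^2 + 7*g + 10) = (g^2 - 7*g + 6)/(g^2 + 7*g + 10)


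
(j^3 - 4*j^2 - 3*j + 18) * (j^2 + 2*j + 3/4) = j^5 - 2*j^4 - 41*j^3/4 + 9*j^2 + 135*j/4 + 27/2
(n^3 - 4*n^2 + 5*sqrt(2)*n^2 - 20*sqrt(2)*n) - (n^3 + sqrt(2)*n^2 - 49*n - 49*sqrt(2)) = -4*n^2 + 4*sqrt(2)*n^2 - 20*sqrt(2)*n + 49*n + 49*sqrt(2)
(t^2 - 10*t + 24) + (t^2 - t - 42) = 2*t^2 - 11*t - 18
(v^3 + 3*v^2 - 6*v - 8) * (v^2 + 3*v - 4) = v^5 + 6*v^4 - v^3 - 38*v^2 + 32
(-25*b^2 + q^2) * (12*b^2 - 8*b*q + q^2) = -300*b^4 + 200*b^3*q - 13*b^2*q^2 - 8*b*q^3 + q^4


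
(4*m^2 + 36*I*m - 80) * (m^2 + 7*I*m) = 4*m^4 + 64*I*m^3 - 332*m^2 - 560*I*m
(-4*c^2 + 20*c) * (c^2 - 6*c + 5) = -4*c^4 + 44*c^3 - 140*c^2 + 100*c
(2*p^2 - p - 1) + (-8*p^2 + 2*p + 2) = -6*p^2 + p + 1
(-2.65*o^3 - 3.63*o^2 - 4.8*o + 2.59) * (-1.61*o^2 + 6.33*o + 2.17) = 4.2665*o^5 - 10.9302*o^4 - 21.0004*o^3 - 42.431*o^2 + 5.9787*o + 5.6203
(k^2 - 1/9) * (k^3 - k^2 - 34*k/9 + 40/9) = k^5 - k^4 - 35*k^3/9 + 41*k^2/9 + 34*k/81 - 40/81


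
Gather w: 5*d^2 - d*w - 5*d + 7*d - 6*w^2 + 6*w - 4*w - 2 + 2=5*d^2 + 2*d - 6*w^2 + w*(2 - d)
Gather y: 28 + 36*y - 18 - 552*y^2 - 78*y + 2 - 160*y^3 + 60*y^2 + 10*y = -160*y^3 - 492*y^2 - 32*y + 12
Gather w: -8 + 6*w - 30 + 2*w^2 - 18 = 2*w^2 + 6*w - 56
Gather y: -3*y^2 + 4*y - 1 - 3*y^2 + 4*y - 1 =-6*y^2 + 8*y - 2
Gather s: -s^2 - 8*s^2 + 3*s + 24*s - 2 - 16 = -9*s^2 + 27*s - 18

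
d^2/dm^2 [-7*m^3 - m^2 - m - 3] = -42*m - 2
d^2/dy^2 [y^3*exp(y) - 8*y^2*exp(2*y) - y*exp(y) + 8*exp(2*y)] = (y^3 - 32*y^2*exp(y) + 6*y^2 - 64*y*exp(y) + 5*y + 16*exp(y) - 2)*exp(y)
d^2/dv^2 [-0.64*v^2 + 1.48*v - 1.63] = -1.28000000000000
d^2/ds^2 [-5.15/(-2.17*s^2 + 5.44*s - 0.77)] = (-48.50167*s^2 + 121.58944*s + 5.15*(4.34*s - 5.44)*(8.68*s - 10.88) - 17.21027)/(2.17*s^2 - 5.44*s + 0.77)^3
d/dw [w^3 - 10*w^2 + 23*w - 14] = 3*w^2 - 20*w + 23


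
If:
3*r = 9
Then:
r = 3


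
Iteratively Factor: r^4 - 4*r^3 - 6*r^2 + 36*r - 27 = (r - 3)*(r^3 - r^2 - 9*r + 9) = (r - 3)^2*(r^2 + 2*r - 3) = (r - 3)^2*(r - 1)*(r + 3)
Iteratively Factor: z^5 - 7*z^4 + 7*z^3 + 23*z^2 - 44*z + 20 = (z - 5)*(z^4 - 2*z^3 - 3*z^2 + 8*z - 4) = (z - 5)*(z - 1)*(z^3 - z^2 - 4*z + 4) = (z - 5)*(z - 1)*(z + 2)*(z^2 - 3*z + 2) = (z - 5)*(z - 2)*(z - 1)*(z + 2)*(z - 1)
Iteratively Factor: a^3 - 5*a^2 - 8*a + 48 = (a + 3)*(a^2 - 8*a + 16) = (a - 4)*(a + 3)*(a - 4)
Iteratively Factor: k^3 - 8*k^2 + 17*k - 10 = (k - 5)*(k^2 - 3*k + 2) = (k - 5)*(k - 1)*(k - 2)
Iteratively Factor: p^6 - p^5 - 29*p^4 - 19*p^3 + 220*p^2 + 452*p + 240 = (p + 3)*(p^5 - 4*p^4 - 17*p^3 + 32*p^2 + 124*p + 80) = (p - 4)*(p + 3)*(p^4 - 17*p^2 - 36*p - 20) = (p - 5)*(p - 4)*(p + 3)*(p^3 + 5*p^2 + 8*p + 4) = (p - 5)*(p - 4)*(p + 1)*(p + 3)*(p^2 + 4*p + 4) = (p - 5)*(p - 4)*(p + 1)*(p + 2)*(p + 3)*(p + 2)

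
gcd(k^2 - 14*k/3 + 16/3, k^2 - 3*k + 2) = k - 2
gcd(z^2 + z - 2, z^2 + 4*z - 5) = z - 1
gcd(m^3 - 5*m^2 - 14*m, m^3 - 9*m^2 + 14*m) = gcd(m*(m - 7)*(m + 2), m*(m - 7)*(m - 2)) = m^2 - 7*m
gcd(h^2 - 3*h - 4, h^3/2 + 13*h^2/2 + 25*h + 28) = 1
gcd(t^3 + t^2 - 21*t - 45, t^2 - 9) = t + 3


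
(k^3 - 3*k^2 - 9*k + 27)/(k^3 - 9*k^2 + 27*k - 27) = (k + 3)/(k - 3)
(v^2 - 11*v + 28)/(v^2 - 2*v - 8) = (v - 7)/(v + 2)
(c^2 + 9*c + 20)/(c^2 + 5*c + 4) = (c + 5)/(c + 1)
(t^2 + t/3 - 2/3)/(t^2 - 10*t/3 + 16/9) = 3*(t + 1)/(3*t - 8)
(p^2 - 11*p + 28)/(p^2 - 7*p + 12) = (p - 7)/(p - 3)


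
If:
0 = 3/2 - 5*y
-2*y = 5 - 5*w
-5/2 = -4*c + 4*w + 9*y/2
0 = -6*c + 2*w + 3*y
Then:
No Solution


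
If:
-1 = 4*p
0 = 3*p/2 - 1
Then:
No Solution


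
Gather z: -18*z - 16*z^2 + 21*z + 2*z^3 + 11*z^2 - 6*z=2*z^3 - 5*z^2 - 3*z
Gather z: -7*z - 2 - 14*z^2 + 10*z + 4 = -14*z^2 + 3*z + 2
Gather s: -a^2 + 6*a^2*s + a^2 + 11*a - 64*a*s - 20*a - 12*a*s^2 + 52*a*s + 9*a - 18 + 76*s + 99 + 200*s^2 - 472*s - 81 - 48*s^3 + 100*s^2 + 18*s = -48*s^3 + s^2*(300 - 12*a) + s*(6*a^2 - 12*a - 378)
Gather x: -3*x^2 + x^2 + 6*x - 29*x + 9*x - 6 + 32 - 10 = -2*x^2 - 14*x + 16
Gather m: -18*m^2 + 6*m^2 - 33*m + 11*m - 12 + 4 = -12*m^2 - 22*m - 8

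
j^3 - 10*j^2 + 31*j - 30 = (j - 5)*(j - 3)*(j - 2)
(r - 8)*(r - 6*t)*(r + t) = r^3 - 5*r^2*t - 8*r^2 - 6*r*t^2 + 40*r*t + 48*t^2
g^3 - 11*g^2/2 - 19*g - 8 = (g - 8)*(g + 1/2)*(g + 2)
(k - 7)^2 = k^2 - 14*k + 49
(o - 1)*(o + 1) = o^2 - 1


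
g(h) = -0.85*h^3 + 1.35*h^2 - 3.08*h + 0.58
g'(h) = -2.55*h^2 + 2.7*h - 3.08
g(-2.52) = 30.52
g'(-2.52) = -26.08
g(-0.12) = 0.97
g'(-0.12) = -3.44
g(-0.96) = 5.53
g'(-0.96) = -8.02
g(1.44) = -3.59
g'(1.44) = -4.48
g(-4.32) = 107.61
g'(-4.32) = -62.33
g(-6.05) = 256.86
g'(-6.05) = -112.75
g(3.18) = -22.90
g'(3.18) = -20.28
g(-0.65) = 3.39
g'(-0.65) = -5.91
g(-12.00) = 1700.74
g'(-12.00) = -402.68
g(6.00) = -152.90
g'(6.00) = -78.68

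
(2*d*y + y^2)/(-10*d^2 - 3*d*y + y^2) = y/(-5*d + y)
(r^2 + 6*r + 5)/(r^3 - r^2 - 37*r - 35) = 1/(r - 7)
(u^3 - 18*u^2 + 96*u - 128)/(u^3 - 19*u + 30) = (u^2 - 16*u + 64)/(u^2 + 2*u - 15)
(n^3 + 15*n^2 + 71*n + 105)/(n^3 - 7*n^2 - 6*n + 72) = (n^2 + 12*n + 35)/(n^2 - 10*n + 24)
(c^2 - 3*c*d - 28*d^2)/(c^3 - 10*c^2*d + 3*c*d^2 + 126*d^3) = (c + 4*d)/(c^2 - 3*c*d - 18*d^2)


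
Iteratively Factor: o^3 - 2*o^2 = (o - 2)*(o^2) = o*(o - 2)*(o)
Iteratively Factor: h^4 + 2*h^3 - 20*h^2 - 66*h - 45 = (h + 1)*(h^3 + h^2 - 21*h - 45) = (h + 1)*(h + 3)*(h^2 - 2*h - 15) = (h + 1)*(h + 3)^2*(h - 5)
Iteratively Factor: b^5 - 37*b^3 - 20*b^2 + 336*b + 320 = (b - 5)*(b^4 + 5*b^3 - 12*b^2 - 80*b - 64) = (b - 5)*(b - 4)*(b^3 + 9*b^2 + 24*b + 16) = (b - 5)*(b - 4)*(b + 4)*(b^2 + 5*b + 4) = (b - 5)*(b - 4)*(b + 4)^2*(b + 1)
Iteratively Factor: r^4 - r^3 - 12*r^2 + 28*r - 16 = (r - 2)*(r^3 + r^2 - 10*r + 8) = (r - 2)*(r - 1)*(r^2 + 2*r - 8) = (r - 2)*(r - 1)*(r + 4)*(r - 2)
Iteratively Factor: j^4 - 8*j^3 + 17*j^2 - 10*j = (j - 5)*(j^3 - 3*j^2 + 2*j) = (j - 5)*(j - 1)*(j^2 - 2*j) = (j - 5)*(j - 2)*(j - 1)*(j)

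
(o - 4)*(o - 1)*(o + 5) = o^3 - 21*o + 20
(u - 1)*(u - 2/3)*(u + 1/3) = u^3 - 4*u^2/3 + u/9 + 2/9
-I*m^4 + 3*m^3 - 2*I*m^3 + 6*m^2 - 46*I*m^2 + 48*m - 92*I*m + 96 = (m + 2)*(m - 6*I)*(m + 8*I)*(-I*m + 1)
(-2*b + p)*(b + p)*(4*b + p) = -8*b^3 - 6*b^2*p + 3*b*p^2 + p^3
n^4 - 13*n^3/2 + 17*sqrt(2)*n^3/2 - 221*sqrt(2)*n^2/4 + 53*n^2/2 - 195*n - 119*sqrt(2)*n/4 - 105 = (n - 7)*(n + 1/2)*(n + 5*sqrt(2)/2)*(n + 6*sqrt(2))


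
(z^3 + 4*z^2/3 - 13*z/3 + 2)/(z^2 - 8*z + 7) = (z^2 + 7*z/3 - 2)/(z - 7)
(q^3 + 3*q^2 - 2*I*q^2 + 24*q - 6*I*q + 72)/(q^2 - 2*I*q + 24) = q + 3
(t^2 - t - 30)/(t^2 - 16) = (t^2 - t - 30)/(t^2 - 16)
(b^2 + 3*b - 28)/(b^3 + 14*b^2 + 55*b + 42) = (b - 4)/(b^2 + 7*b + 6)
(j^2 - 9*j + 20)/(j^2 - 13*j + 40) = (j - 4)/(j - 8)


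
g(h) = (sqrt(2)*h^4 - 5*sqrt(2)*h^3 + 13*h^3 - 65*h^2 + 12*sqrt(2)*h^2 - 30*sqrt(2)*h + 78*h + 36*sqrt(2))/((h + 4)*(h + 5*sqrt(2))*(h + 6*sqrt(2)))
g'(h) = (4*sqrt(2)*h^3 - 15*sqrt(2)*h^2 + 39*h^2 - 130*h + 24*sqrt(2)*h - 30*sqrt(2) + 78)/((h + 4)*(h + 5*sqrt(2))*(h + 6*sqrt(2))) - (sqrt(2)*h^4 - 5*sqrt(2)*h^3 + 13*h^3 - 65*h^2 + 12*sqrt(2)*h^2 - 30*sqrt(2)*h + 78*h + 36*sqrt(2))/((h + 4)*(h + 5*sqrt(2))*(h + 6*sqrt(2))^2) - (sqrt(2)*h^4 - 5*sqrt(2)*h^3 + 13*h^3 - 65*h^2 + 12*sqrt(2)*h^2 - 30*sqrt(2)*h + 78*h + 36*sqrt(2))/((h + 4)*(h + 5*sqrt(2))^2*(h + 6*sqrt(2))) - (sqrt(2)*h^4 - 5*sqrt(2)*h^3 + 13*h^3 - 65*h^2 + 12*sqrt(2)*h^2 - 30*sqrt(2)*h + 78*h + 36*sqrt(2))/((h + 4)^2*(h + 5*sqrt(2))*(h + 6*sqrt(2)))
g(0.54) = 0.18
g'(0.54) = -0.12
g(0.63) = 0.17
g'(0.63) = -0.13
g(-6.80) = 979.06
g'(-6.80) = -3634.07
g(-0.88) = -0.14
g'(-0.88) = 0.97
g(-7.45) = -720.33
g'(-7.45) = -1857.74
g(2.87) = -0.00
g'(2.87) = 0.05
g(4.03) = 0.16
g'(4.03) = 0.23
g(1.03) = 0.12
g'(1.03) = -0.15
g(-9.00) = -160.51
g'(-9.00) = -67.99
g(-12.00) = -85.05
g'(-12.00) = -8.61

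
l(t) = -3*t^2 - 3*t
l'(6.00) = -39.00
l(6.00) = -126.00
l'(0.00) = -3.00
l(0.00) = 0.00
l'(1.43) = -11.58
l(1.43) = -10.42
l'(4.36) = -29.16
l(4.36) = -70.11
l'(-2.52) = 12.12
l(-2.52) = -11.49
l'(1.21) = -10.26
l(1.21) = -8.02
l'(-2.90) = 14.40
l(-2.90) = -16.53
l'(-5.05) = 27.30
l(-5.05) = -61.36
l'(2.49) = -17.94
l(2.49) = -26.07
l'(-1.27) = 4.62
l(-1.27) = -1.03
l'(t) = -6*t - 3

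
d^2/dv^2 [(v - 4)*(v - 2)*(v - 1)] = 6*v - 14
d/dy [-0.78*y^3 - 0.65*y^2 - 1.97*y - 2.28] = -2.34*y^2 - 1.3*y - 1.97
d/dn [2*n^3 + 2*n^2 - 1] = 2*n*(3*n + 2)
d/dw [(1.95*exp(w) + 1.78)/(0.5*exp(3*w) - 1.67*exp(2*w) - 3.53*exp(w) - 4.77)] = (-1.95*exp(3*w) + 0.5865*exp(2*w) + 5.9452*exp(w) - 3.0181)*exp(w)/(0.25*exp(6*w) - 1.67*exp(5*w) - 0.7411*exp(4*w) + 7.0202*exp(3*w) + 28.3927*exp(2*w) + 33.6762*exp(w) + 22.7529)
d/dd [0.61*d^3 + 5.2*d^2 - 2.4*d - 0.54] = 1.83*d^2 + 10.4*d - 2.4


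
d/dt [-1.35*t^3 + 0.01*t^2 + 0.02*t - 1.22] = -4.05*t^2 + 0.02*t + 0.02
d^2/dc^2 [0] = 0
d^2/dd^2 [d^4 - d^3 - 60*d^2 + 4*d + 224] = 12*d^2 - 6*d - 120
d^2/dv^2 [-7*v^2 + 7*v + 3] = -14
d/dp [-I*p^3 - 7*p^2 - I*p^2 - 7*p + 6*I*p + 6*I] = -3*I*p^2 - 14*p - 2*I*p - 7 + 6*I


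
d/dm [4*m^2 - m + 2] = 8*m - 1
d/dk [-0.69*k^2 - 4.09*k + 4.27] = -1.38*k - 4.09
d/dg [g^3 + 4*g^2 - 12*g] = 3*g^2 + 8*g - 12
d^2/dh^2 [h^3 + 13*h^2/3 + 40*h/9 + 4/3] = 6*h + 26/3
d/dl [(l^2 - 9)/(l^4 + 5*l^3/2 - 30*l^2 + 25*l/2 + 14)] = 2*(-4*l^5 - 5*l^4 + 72*l^3 + 160*l^2 - 1024*l + 225)/(4*l^8 + 20*l^7 - 215*l^6 - 500*l^5 + 3962*l^4 - 2720*l^3 - 2735*l^2 + 1400*l + 784)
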